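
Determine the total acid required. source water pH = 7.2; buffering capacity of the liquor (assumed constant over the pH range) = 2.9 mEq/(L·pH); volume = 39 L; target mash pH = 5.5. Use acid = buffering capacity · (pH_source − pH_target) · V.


acid = 2.9 · (7.2 − 5.5) · 39

192.2700 mEq


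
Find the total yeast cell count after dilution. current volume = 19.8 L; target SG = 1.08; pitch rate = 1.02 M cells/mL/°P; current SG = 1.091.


V_w = V·((SG_c−1)/(SG_t−1)−1);  °P = 259 − 259/SG_t;  cells = rate·(V+V_w)·°P
V_w = 19.8·((1.091−1)/(1.08−1)−1) = 2.7225
V_final = 19.8 + 2.7225 = 22.5225
°P = 259 − 259/1.08 = 19.1852
cells = 1.02·22.5225·19.1852

440.7403 billion cells


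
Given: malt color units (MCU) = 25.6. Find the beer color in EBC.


SRM = 1.4922·MCU^0.6859;  EBC = SRM·1.97
SRM = 1.4922·25.6^0.6859 = 13.7955
EBC = 13.7955·1.97

27.1772 EBC


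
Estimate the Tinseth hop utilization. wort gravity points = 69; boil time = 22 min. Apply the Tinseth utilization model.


U = 1.65·0.000125^(GP/1000) · (1 − e^(−0.04·t))/4.15
bigness = 1.65·0.000125^(69/1000) = 0.8875
boil_factor = (1 − e^(−0.04·22))/4.15 = 0.1410
U = 0.8875 · 0.1410

0.1252


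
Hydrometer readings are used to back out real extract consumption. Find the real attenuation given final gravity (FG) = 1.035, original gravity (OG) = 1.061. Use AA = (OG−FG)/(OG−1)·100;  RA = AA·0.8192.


AA = (1.061 − 1.035)/(1.061 − 1)·100 = 42.6230
RA = 42.6230·0.8192

34.9167 %


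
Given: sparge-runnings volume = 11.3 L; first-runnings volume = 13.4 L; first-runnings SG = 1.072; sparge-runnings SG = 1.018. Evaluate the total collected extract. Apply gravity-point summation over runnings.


total = Σ (SG_i − 1)·1000·V_i
first = (1.072 − 1)·1000·13.4 = 964.8000
sparge = (1.018 − 1)·1000·11.3 = 203.4000
total = 964.8000 + 203.4000

1168.2000 gravity·L


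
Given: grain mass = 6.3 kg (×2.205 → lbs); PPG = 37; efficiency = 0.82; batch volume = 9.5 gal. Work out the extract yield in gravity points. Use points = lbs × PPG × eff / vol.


lbs = 6.3 × 2.205 = 13.8915
points = 13.8915 × 37 × 0.82 / 9.5

44.3651 points


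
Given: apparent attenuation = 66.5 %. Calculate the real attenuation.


RA = AA · 0.8192
RA = 66.5 · 0.8192

54.4768 %


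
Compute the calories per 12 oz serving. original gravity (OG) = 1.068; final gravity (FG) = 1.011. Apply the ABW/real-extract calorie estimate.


ABW = (OG−FG)·131.25·0.79/FG;  °P = 259 − 259/SG (for OG→OE and FG→AE);  RE = 0.1808·OE + 0.8192·AE;  Cal = (6.9·ABW + 4·(RE−0.1))·FG·3.55
ABW = (1.068 − 1.011)·131.25·0.79/1.011 = 5.8459
OE = 259 − 259/1.068 = 16.4906 °P
AE = 259 − 259/1.011 = 2.8180 °P
RE = 0.1808·16.4906 + 0.8192·2.8180 = 5.2900 °P
Cal = (6.9·5.8459 + 4·(5.2900−0.1))·1.011·3.55

219.2789 kcal


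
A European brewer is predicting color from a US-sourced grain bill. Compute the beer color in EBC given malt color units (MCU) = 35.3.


SRM = 1.4922·MCU^0.6859;  EBC = SRM·1.97
SRM = 1.4922·35.3^0.6859 = 17.1967
EBC = 17.1967·1.97

33.8775 EBC


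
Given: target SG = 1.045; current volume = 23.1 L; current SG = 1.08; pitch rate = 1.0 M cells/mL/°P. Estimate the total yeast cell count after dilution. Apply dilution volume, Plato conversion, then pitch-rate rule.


V_w = V·((SG_c−1)/(SG_t−1)−1);  °P = 259 − 259/SG_t;  cells = rate·(V+V_w)·°P
V_w = 23.1·((1.08−1)/(1.045−1)−1) = 17.9667
V_final = 23.1 + 17.9667 = 41.0667
°P = 259 − 259/1.045 = 11.1531
cells = 1.0·41.0667·11.1531

458.0211 billion cells


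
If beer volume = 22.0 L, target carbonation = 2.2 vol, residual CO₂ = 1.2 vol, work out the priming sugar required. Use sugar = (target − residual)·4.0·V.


sugar = (2.2 − 1.2)·4.0·22.0

88.0000 g


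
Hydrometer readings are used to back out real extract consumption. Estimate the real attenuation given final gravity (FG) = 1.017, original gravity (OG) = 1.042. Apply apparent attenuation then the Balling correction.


AA = (OG−FG)/(OG−1)·100;  RA = AA·0.8192
AA = (1.042 − 1.017)/(1.042 − 1)·100 = 59.5238
RA = 59.5238·0.8192

48.7619 %


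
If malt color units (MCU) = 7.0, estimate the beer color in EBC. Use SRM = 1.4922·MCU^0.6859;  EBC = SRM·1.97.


SRM = 1.4922·7.0^0.6859 = 5.6687
EBC = 5.6687·1.97

11.1672 EBC


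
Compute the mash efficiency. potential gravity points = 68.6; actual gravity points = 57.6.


efficiency = actual / potential × 100
efficiency = 57.6 / 68.6 × 100

83.9650 %


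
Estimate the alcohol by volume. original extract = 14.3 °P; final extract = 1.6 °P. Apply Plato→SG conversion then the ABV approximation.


SG = 259/(259 − P);  ABV = (OG − FG)·131.25
OG = 259/(259 − 14.3) = 1.0584
FG = 259/(259 − 1.6) = 1.0062
ABV = (1.0584 − 1.0062)·131.25

6.8543 % ABV


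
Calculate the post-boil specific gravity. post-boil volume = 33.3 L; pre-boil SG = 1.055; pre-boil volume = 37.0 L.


SG_post = 1 + (SG_pre − 1)·V_pre/V_post
pts_pre = (1.055 − 1)·1000 = 55.0000
pts_post = 55.0000·37.0/33.3 = 61.1111
SG_post = 1 + 61.1111/1000

1.0611


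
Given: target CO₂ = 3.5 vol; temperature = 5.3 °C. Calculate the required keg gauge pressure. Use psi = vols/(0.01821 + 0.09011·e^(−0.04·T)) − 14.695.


psi = 3.5/(0.01821 + 0.09011·e^(−0.04·5.3)) − 14.695

23.7219 psi


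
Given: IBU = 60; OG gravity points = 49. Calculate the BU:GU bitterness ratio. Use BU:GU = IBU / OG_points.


BU:GU = 60 / 49

1.2245


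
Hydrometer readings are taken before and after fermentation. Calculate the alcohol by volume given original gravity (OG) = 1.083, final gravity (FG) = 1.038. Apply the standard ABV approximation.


ABV = (OG − FG) · 131.25
ABV = (1.083 − 1.038) · 131.25

5.9062 % ABV


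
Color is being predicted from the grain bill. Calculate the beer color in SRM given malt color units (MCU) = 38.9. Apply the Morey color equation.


SRM = 1.4922 · MCU^0.6859
SRM = 1.4922 · 38.9^0.6859

18.3812 SRM


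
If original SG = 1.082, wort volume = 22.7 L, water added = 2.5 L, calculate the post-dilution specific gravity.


SG_new = 1 + (SG_old − 1)·V_old/(V_old + V_water)
pts = (1.082 − 1)·1000·22.7/(22.7 + 2.5) = 73.8651
SG_new = 1 + 73.8651/1000

1.0739


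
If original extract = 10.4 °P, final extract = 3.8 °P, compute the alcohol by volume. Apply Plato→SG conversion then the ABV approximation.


SG = 259/(259 − P);  ABV = (OG − FG)·131.25
OG = 259/(259 − 10.4) = 1.0418
FG = 259/(259 − 3.8) = 1.0149
ABV = (1.0418 − 1.0149)·131.25

3.5364 % ABV


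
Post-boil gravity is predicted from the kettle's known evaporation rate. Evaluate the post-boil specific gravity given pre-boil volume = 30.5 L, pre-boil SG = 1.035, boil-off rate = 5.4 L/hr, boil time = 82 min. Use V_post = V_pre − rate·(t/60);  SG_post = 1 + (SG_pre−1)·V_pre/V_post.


V_post = 30.5 − 5.4·(82/60) = 23.1200
SG_post = 1 + (1.035 − 1)·30.5/23.1200

1.0462


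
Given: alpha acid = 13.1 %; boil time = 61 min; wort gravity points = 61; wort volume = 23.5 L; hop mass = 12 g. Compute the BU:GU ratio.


U = 1.65·0.000125^(GP/1000)·(1−e^(−0.04t))/4.15;  IBU = (α/100)·m·U·1000/V;  BU:GU = IBU/GP
U = 1.65·0.000125^(61/1000)·(1−e^(−0.04·61))/4.15 = 0.2098
IBU = (13.1/100)·12·0.2098·1000/23.5 = 14.0322
BU:GU = 14.0322/61

0.2300


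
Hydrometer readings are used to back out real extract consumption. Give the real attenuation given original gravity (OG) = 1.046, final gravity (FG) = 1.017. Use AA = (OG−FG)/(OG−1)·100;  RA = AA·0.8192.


AA = (1.046 − 1.017)/(1.046 − 1)·100 = 63.0435
RA = 63.0435·0.8192

51.6452 %


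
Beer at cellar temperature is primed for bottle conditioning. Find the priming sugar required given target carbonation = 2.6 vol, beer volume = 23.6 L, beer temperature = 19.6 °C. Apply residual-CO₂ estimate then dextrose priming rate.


residual = 14.695·(0.01821 + 0.09011·e^(−0.04·T));  sugar = (target − residual)·4.0·V
residual = 14.695·(0.01821 + 0.09011·e^(−0.04·19.6)) = 0.8722
sugar = (2.6 − 0.8722)·4.0·23.6

163.1063 g


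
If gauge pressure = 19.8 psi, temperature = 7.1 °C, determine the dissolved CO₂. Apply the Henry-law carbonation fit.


vols = (P + 14.695)·(0.01821 + 0.09011·e^(−0.04·T))
vols = (19.8 + 14.695)·(0.01821 + 0.09011·e^(−0.04·7.1))

2.9680 volumes


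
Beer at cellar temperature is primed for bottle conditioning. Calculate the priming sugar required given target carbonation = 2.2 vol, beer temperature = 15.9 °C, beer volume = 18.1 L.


residual = 14.695·(0.01821 + 0.09011·e^(−0.04·T));  sugar = (target − residual)·4.0·V
residual = 14.695·(0.01821 + 0.09011·e^(−0.04·15.9)) = 0.9686
sugar = (2.2 − 0.9686)·4.0·18.1

89.1521 g


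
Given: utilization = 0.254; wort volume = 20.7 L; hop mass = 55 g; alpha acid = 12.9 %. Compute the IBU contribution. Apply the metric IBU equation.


IBU = (α/100)·mass·U·1000 / V
IBU = (12.9/100)·55·0.254·1000 / 20.7

87.0594 IBU


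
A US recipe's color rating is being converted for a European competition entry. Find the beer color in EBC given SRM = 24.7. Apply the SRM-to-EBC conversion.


EBC = SRM · 1.97
EBC = 24.7 · 1.97

48.6590 EBC


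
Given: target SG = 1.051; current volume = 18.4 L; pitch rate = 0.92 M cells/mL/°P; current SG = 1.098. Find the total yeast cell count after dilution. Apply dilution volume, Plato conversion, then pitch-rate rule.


V_w = V·((SG_c−1)/(SG_t−1)−1);  °P = 259 − 259/SG_t;  cells = rate·(V+V_w)·°P
V_w = 18.4·((1.098−1)/(1.051−1)−1) = 16.9569
V_final = 18.4 + 16.9569 = 35.3569
°P = 259 − 259/1.051 = 12.5680
cells = 0.92·35.3569·12.5680

408.8168 billion cells


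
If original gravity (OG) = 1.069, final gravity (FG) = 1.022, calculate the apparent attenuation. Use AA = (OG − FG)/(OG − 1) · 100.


AA = (1.069 − 1.022)/(1.069 − 1) · 100

68.1159 %


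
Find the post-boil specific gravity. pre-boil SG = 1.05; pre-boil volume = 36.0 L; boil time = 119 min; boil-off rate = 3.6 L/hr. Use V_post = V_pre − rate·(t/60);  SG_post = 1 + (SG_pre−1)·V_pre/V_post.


V_post = 36.0 − 3.6·(119/60) = 28.8600
SG_post = 1 + (1.05 − 1)·36.0/28.8600

1.0624


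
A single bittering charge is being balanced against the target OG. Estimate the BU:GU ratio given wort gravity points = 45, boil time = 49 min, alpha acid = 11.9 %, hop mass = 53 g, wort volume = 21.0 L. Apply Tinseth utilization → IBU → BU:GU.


U = 1.65·0.000125^(GP/1000)·(1−e^(−0.04t))/4.15;  IBU = (α/100)·m·U·1000/V;  BU:GU = IBU/GP
U = 1.65·0.000125^(45/1000)·(1−e^(−0.04·49))/4.15 = 0.2280
IBU = (11.9/100)·53·0.2280·1000/21.0 = 68.4644
BU:GU = 68.4644/45

1.5214


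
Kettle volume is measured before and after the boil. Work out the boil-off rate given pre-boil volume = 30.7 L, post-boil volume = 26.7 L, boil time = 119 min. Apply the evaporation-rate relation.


rate = (V_pre − V_post) / (t_min/60)
rate = (30.7 − 26.7) / (119/60)

2.0168 L/hr


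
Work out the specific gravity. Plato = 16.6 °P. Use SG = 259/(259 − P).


SG = 259/(259 − 16.6)

1.0685


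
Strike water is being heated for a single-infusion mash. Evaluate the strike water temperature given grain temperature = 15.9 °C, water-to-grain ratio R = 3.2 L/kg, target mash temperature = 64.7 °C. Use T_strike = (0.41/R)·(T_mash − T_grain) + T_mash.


T_strike = (0.41/3.2)·(64.7 − 15.9) + 64.7

70.9525 °C


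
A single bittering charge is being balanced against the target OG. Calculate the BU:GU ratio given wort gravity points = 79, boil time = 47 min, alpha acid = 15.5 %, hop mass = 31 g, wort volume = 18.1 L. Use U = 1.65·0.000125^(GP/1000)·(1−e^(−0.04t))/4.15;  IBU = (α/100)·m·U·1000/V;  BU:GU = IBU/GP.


U = 1.65·0.000125^(79/1000)·(1−e^(−0.04·47))/4.15 = 0.1656
IBU = (15.5/100)·31·0.1656·1000/18.1 = 43.9744
BU:GU = 43.9744/79

0.5566


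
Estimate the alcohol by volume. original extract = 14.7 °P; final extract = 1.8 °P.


SG = 259/(259 − P);  ABV = (OG − FG)·131.25
OG = 259/(259 − 14.7) = 1.0602
FG = 259/(259 − 1.8) = 1.0070
ABV = (1.0602 − 1.0070)·131.25

6.9790 % ABV


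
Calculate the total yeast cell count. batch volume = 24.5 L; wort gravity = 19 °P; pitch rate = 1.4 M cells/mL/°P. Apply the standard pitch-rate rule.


cells (billions) = rate · V_L · °P
cells = 1.4 · 24.5 · 19

651.7000 billion cells


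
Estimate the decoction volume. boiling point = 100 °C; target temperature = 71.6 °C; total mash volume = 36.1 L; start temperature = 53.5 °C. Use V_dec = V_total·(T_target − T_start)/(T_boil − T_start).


V_dec = 36.1·(71.6 − 53.5)/(100 − 53.5)

14.0518 L


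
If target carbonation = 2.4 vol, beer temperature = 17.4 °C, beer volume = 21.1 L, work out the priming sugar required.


residual = 14.695·(0.01821 + 0.09011·e^(−0.04·T));  sugar = (target − residual)·4.0·V
residual = 14.695·(0.01821 + 0.09011·e^(−0.04·17.4)) = 0.9278
sugar = (2.4 − 0.9278)·4.0·21.1

124.2543 g


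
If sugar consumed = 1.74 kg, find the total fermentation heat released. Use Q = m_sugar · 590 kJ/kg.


Q = 1.74 · 590

1026.6000 kJ


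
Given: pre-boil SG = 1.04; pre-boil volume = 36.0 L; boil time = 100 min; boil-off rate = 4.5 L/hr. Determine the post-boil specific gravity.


V_post = V_pre − rate·(t/60);  SG_post = 1 + (SG_pre−1)·V_pre/V_post
V_post = 36.0 − 4.5·(100/60) = 28.5000
SG_post = 1 + (1.04 − 1)·36.0/28.5000

1.0505


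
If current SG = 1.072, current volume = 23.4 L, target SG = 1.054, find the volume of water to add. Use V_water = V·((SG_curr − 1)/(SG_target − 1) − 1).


V_water = 23.4·((1.072 − 1)/(1.054 − 1) − 1)

7.8000 L


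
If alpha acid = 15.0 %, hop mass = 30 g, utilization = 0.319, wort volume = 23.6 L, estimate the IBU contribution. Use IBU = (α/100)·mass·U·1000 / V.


IBU = (15.0/100)·30·0.319·1000 / 23.6

60.8263 IBU


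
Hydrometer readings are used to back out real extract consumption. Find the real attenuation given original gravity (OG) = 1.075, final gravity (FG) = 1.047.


AA = (OG−FG)/(OG−1)·100;  RA = AA·0.8192
AA = (1.075 − 1.047)/(1.075 − 1)·100 = 37.3333
RA = 37.3333·0.8192

30.5835 %


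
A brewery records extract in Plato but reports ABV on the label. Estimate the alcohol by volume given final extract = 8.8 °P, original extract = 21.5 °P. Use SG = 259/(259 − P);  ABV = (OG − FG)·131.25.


OG = 259/(259 − 21.5) = 1.0905
FG = 259/(259 − 8.8) = 1.0352
ABV = (1.0905 − 1.0352)·131.25

7.2653 % ABV


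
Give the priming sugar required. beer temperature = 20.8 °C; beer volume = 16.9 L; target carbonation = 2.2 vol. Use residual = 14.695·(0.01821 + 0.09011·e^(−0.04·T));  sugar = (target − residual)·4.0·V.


residual = 14.695·(0.01821 + 0.09011·e^(−0.04·20.8)) = 0.8438
sugar = (2.2 − 0.8438)·4.0·16.9

91.6761 g


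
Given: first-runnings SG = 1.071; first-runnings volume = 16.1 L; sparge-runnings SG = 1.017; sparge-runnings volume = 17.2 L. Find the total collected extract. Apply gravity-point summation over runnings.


total = Σ (SG_i − 1)·1000·V_i
first = (1.071 − 1)·1000·16.1 = 1143.1000
sparge = (1.017 − 1)·1000·17.2 = 292.4000
total = 1143.1000 + 292.4000

1435.5000 gravity·L


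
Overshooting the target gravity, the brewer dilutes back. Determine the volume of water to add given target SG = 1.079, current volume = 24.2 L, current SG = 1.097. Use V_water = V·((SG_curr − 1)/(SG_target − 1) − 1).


V_water = 24.2·((1.097 − 1)/(1.079 − 1) − 1)

5.5139 L


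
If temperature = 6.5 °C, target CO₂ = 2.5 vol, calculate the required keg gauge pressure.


psi = vols/(0.01821 + 0.09011·e^(−0.04·T)) − 14.695
psi = 2.5/(0.01821 + 0.09011·e^(−0.04·6.5)) − 14.695

13.8147 psi


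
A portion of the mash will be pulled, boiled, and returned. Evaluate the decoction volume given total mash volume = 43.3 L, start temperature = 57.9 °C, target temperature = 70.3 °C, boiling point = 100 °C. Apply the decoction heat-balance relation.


V_dec = V_total·(T_target − T_start)/(T_boil − T_start)
V_dec = 43.3·(70.3 − 57.9)/(100 − 57.9)

12.7534 L


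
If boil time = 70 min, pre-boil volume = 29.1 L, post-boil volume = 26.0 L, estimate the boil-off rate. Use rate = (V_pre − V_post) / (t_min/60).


rate = (29.1 − 26.0) / (70/60)

2.6571 L/hr


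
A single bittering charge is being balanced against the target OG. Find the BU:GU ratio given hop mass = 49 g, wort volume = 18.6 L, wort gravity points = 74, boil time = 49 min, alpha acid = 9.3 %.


U = 1.65·0.000125^(GP/1000)·(1−e^(−0.04t))/4.15;  IBU = (α/100)·m·U·1000/V;  BU:GU = IBU/GP
U = 1.65·0.000125^(74/1000)·(1−e^(−0.04·49))/4.15 = 0.1757
IBU = (9.3/100)·49·0.1757·1000/18.6 = 43.0366
BU:GU = 43.0366/74

0.5816


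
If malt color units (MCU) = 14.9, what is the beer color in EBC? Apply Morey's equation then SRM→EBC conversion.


SRM = 1.4922·MCU^0.6859;  EBC = SRM·1.97
SRM = 1.4922·14.9^0.6859 = 9.5173
EBC = 9.5173·1.97

18.7492 EBC


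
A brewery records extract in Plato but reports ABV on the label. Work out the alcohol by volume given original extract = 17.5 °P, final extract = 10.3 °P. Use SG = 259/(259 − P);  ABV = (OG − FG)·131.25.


OG = 259/(259 − 17.5) = 1.0725
FG = 259/(259 − 10.3) = 1.0414
ABV = (1.0725 − 1.0414)·131.25

4.0751 % ABV


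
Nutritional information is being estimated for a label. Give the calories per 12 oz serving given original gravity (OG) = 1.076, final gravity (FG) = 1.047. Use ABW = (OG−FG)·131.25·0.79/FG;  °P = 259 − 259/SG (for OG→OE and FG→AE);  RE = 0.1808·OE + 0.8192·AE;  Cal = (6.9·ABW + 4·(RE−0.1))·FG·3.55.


ABW = (1.076 − 1.047)·131.25·0.79/1.047 = 2.8720
OE = 259 − 259/1.076 = 18.2937 °P
AE = 259 − 259/1.047 = 11.6266 °P
RE = 0.1808·18.2937 + 0.8192·11.6266 = 12.8320 °P
Cal = (6.9·2.8720 + 4·(12.8320−0.1))·1.047·3.55

262.9462 kcal


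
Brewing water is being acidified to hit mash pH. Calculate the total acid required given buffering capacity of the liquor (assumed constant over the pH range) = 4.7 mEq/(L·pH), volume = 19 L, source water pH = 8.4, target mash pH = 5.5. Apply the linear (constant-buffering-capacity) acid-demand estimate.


acid = buffering capacity · (pH_source − pH_target) · V
acid = 4.7 · (8.4 − 5.5) · 19

258.9700 mEq


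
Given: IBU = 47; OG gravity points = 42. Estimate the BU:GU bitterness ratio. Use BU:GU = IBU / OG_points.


BU:GU = 47 / 42

1.1190


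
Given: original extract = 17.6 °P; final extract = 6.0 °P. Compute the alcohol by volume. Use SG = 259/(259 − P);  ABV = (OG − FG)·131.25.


OG = 259/(259 − 17.6) = 1.0729
FG = 259/(259 − 6.0) = 1.0237
ABV = (1.0729 − 1.0237)·131.25

6.4565 % ABV


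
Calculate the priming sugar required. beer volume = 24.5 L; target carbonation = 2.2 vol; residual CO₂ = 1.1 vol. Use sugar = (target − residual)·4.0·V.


sugar = (2.2 − 1.1)·4.0·24.5

107.8000 g


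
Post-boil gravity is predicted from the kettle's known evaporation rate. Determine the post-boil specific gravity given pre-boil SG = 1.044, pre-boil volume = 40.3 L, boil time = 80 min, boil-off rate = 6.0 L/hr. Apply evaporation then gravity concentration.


V_post = V_pre − rate·(t/60);  SG_post = 1 + (SG_pre−1)·V_pre/V_post
V_post = 40.3 − 6.0·(80/60) = 32.3000
SG_post = 1 + (1.044 − 1)·40.3/32.3000

1.0549


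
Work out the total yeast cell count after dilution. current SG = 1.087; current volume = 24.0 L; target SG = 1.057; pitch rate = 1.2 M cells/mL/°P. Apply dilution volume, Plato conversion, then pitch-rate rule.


V_w = V·((SG_c−1)/(SG_t−1)−1);  °P = 259 − 259/SG_t;  cells = rate·(V+V_w)·°P
V_w = 24.0·((1.087−1)/(1.057−1)−1) = 12.6316
V_final = 24.0 + 12.6316 = 36.6316
°P = 259 − 259/1.057 = 13.9669
cells = 1.2·36.6316·13.9669

613.9550 billion cells


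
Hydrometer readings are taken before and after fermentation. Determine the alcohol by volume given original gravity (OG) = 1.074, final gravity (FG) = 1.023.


ABV = (OG − FG) · 131.25
ABV = (1.074 − 1.023) · 131.25

6.6938 % ABV


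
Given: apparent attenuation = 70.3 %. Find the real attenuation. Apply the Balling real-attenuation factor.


RA = AA · 0.8192
RA = 70.3 · 0.8192

57.5898 %


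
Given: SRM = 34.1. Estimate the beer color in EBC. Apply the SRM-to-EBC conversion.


EBC = SRM · 1.97
EBC = 34.1 · 1.97

67.1770 EBC


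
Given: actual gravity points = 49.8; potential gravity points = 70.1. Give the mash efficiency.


efficiency = actual / potential × 100
efficiency = 49.8 / 70.1 × 100

71.0414 %


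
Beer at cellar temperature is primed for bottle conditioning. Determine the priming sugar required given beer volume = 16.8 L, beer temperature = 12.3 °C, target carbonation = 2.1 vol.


residual = 14.695·(0.01821 + 0.09011·e^(−0.04·T));  sugar = (target − residual)·4.0·V
residual = 14.695·(0.01821 + 0.09011·e^(−0.04·12.3)) = 1.0772
sugar = (2.1 − 1.0772)·4.0·16.8

68.7325 g


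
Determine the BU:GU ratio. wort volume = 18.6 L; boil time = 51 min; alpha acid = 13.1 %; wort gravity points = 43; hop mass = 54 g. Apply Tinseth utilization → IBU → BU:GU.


U = 1.65·0.000125^(GP/1000)·(1−e^(−0.04t))/4.15;  IBU = (α/100)·m·U·1000/V;  BU:GU = IBU/GP
U = 1.65·0.000125^(43/1000)·(1−e^(−0.04·51))/4.15 = 0.2350
IBU = (13.1/100)·54·0.2350·1000/18.6 = 89.3840
BU:GU = 89.3840/43

2.0787


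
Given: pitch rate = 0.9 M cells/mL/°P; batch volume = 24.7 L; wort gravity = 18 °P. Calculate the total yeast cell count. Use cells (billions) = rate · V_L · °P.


cells = 0.9 · 24.7 · 18

400.1400 billion cells


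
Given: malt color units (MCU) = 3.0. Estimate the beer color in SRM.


SRM = 1.4922 · MCU^0.6859
SRM = 1.4922 · 3.0^0.6859

3.1702 SRM


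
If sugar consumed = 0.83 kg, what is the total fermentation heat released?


Q = m_sugar · 590 kJ/kg
Q = 0.83 · 590

489.7000 kJ


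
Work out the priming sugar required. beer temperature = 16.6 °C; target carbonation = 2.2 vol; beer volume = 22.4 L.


residual = 14.695·(0.01821 + 0.09011·e^(−0.04·T));  sugar = (target − residual)·4.0·V
residual = 14.695·(0.01821 + 0.09011·e^(−0.04·16.6)) = 0.9493
sugar = (2.2 − 0.9493)·4.0·22.4

112.0662 g


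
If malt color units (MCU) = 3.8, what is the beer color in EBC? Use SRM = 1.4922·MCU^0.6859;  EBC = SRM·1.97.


SRM = 1.4922·3.8^0.6859 = 3.7282
EBC = 3.7282·1.97

7.3446 EBC


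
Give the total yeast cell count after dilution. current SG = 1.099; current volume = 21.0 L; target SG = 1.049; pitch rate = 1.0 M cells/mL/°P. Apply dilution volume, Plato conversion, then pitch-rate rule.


V_w = V·((SG_c−1)/(SG_t−1)−1);  °P = 259 − 259/SG_t;  cells = rate·(V+V_w)·°P
V_w = 21.0·((1.099−1)/(1.049−1)−1) = 21.4286
V_final = 21.0 + 21.4286 = 42.4286
°P = 259 − 259/1.049 = 12.0982
cells = 1.0·42.4286·12.0982

513.3089 billion cells


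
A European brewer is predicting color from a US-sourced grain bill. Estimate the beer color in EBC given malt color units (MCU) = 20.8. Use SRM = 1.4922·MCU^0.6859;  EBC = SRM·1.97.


SRM = 1.4922·20.8^0.6859 = 11.9643
EBC = 11.9643·1.97

23.5696 EBC


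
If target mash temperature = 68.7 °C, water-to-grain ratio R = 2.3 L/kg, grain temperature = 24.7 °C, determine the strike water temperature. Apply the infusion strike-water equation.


T_strike = (0.41/R)·(T_mash − T_grain) + T_mash
T_strike = (0.41/2.3)·(68.7 − 24.7) + 68.7

76.5435 °C


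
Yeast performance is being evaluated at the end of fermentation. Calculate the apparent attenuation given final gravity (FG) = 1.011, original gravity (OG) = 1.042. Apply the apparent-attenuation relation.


AA = (OG − FG)/(OG − 1) · 100
AA = (1.042 − 1.011)/(1.042 − 1) · 100

73.8095 %


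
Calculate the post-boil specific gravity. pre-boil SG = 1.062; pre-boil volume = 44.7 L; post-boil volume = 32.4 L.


SG_post = 1 + (SG_pre − 1)·V_pre/V_post
pts_pre = (1.062 − 1)·1000 = 62.0000
pts_post = 62.0000·44.7/32.4 = 85.5370
SG_post = 1 + 85.5370/1000

1.0855


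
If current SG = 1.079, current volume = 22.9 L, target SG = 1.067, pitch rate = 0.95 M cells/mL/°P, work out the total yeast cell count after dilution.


V_w = V·((SG_c−1)/(SG_t−1)−1);  °P = 259 − 259/SG_t;  cells = rate·(V+V_w)·°P
V_w = 22.9·((1.079−1)/(1.067−1)−1) = 4.1015
V_final = 22.9 + 4.1015 = 27.0015
°P = 259 − 259/1.067 = 16.2634
cells = 0.95·27.0015·16.2634

417.1781 billion cells


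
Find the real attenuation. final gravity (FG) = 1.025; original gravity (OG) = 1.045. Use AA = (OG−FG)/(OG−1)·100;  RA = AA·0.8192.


AA = (1.045 − 1.025)/(1.045 − 1)·100 = 44.4444
RA = 44.4444·0.8192

36.4089 %


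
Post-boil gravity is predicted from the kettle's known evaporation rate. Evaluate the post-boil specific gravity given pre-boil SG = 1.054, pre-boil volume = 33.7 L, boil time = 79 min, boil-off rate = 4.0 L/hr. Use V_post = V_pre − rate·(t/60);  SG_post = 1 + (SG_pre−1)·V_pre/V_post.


V_post = 33.7 − 4.0·(79/60) = 28.4333
SG_post = 1 + (1.054 − 1)·33.7/28.4333

1.0640


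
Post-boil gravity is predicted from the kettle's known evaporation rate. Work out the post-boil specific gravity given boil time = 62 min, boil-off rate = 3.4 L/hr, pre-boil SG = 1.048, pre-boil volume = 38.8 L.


V_post = V_pre − rate·(t/60);  SG_post = 1 + (SG_pre−1)·V_pre/V_post
V_post = 38.8 − 3.4·(62/60) = 35.2867
SG_post = 1 + (1.048 − 1)·38.8/35.2867

1.0528


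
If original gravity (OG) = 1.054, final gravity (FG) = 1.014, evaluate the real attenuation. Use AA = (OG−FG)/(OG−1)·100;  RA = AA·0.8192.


AA = (1.054 − 1.014)/(1.054 − 1)·100 = 74.0741
RA = 74.0741·0.8192

60.6815 %


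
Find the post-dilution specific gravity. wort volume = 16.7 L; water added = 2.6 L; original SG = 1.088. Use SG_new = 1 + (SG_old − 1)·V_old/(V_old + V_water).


pts = (1.088 − 1)·1000·16.7/(16.7 + 2.6) = 76.1451
SG_new = 1 + 76.1451/1000

1.0761


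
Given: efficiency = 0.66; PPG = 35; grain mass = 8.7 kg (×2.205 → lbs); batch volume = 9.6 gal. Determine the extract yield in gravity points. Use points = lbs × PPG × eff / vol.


lbs = 8.7 × 2.205 = 19.1835
points = 19.1835 × 35 × 0.66 / 9.6

46.1603 points


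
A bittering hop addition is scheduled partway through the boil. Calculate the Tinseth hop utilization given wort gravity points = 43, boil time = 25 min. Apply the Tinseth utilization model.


U = 1.65·0.000125^(GP/1000) · (1 − e^(−0.04·t))/4.15
bigness = 1.65·0.000125^(43/1000) = 1.1211
boil_factor = (1 − e^(−0.04·25))/4.15 = 0.1523
U = 1.1211 · 0.1523

0.1708


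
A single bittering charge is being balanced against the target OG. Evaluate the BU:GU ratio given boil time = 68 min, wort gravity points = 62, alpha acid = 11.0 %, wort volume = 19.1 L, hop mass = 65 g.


U = 1.65·0.000125^(GP/1000)·(1−e^(−0.04t))/4.15;  IBU = (α/100)·m·U·1000/V;  BU:GU = IBU/GP
U = 1.65·0.000125^(62/1000)·(1−e^(−0.04·68))/4.15 = 0.2127
IBU = (11.0/100)·65·0.2127·1000/19.1 = 79.6383
BU:GU = 79.6383/62

1.2845


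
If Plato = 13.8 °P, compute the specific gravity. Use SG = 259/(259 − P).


SG = 259/(259 − 13.8)

1.0563


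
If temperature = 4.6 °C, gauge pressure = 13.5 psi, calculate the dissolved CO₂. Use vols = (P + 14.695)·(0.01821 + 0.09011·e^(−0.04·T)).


vols = (13.5 + 14.695)·(0.01821 + 0.09011·e^(−0.04·4.6))

2.6271 volumes


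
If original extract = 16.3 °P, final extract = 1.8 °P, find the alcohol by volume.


SG = 259/(259 − P);  ABV = (OG − FG)·131.25
OG = 259/(259 − 16.3) = 1.0672
FG = 259/(259 − 1.8) = 1.0070
ABV = (1.0672 − 1.0070)·131.25

7.8963 % ABV


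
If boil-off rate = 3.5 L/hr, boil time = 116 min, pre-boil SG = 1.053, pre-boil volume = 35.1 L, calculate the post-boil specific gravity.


V_post = V_pre − rate·(t/60);  SG_post = 1 + (SG_pre−1)·V_pre/V_post
V_post = 35.1 − 3.5·(116/60) = 28.3333
SG_post = 1 + (1.053 − 1)·35.1/28.3333

1.0657


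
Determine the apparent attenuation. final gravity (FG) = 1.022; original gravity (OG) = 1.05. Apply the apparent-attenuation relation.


AA = (OG − FG)/(OG − 1) · 100
AA = (1.05 − 1.022)/(1.05 − 1) · 100

56.0000 %


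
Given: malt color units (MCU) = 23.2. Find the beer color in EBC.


SRM = 1.4922·MCU^0.6859;  EBC = SRM·1.97
SRM = 1.4922·23.2^0.6859 = 12.8948
EBC = 12.8948·1.97

25.4028 EBC


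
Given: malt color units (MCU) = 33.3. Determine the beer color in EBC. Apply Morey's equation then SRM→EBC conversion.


SRM = 1.4922·MCU^0.6859;  EBC = SRM·1.97
SRM = 1.4922·33.3^0.6859 = 16.5223
EBC = 16.5223·1.97

32.5490 EBC


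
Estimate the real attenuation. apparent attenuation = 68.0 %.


RA = AA · 0.8192
RA = 68.0 · 0.8192

55.7056 %


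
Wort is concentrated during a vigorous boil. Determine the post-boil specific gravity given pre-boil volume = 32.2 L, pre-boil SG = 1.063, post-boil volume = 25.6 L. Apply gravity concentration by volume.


SG_post = 1 + (SG_pre − 1)·V_pre/V_post
pts_pre = (1.063 − 1)·1000 = 63.0000
pts_post = 63.0000·32.2/25.6 = 79.2422
SG_post = 1 + 79.2422/1000

1.0792


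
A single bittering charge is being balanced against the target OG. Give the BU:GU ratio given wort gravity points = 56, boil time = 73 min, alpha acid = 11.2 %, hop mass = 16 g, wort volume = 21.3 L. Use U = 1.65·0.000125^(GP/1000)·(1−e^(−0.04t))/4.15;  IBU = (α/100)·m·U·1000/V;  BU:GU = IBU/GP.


U = 1.65·0.000125^(56/1000)·(1−e^(−0.04·73))/4.15 = 0.2274
IBU = (11.2/100)·16·0.2274·1000/21.3 = 19.1312
BU:GU = 19.1312/56

0.3416


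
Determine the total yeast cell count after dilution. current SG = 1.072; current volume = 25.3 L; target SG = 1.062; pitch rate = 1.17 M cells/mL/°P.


V_w = V·((SG_c−1)/(SG_t−1)−1);  °P = 259 − 259/SG_t;  cells = rate·(V+V_w)·°P
V_w = 25.3·((1.072−1)/(1.062−1)−1) = 4.0806
V_final = 25.3 + 4.0806 = 29.3806
°P = 259 − 259/1.062 = 15.1205
cells = 1.17·29.3806·15.1205

519.7735 billion cells


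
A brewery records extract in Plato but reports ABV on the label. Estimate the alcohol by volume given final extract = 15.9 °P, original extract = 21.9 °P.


SG = 259/(259 − P);  ABV = (OG − FG)·131.25
OG = 259/(259 − 21.9) = 1.0924
FG = 259/(259 − 15.9) = 1.0654
ABV = (1.0924 − 1.0654)·131.25

3.5386 % ABV


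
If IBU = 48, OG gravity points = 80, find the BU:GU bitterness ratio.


BU:GU = IBU / OG_points
BU:GU = 48 / 80

0.6000


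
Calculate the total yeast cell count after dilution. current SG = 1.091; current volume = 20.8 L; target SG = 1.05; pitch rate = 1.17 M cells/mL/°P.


V_w = V·((SG_c−1)/(SG_t−1)−1);  °P = 259 − 259/SG_t;  cells = rate·(V+V_w)·°P
V_w = 20.8·((1.091−1)/(1.05−1)−1) = 17.0560
V_final = 20.8 + 17.0560 = 37.8560
°P = 259 − 259/1.05 = 12.3333
cells = 1.17·37.8560·12.3333

546.2621 billion cells


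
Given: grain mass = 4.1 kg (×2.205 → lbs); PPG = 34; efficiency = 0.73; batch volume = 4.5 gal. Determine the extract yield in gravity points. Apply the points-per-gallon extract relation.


points = lbs × PPG × eff / vol
lbs = 4.1 × 2.205 = 9.0405
points = 9.0405 × 34 × 0.73 / 4.5

49.8634 points


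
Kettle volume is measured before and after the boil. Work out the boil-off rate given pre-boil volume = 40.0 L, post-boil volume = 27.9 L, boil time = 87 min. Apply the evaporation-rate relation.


rate = (V_pre − V_post) / (t_min/60)
rate = (40.0 − 27.9) / (87/60)

8.3448 L/hr


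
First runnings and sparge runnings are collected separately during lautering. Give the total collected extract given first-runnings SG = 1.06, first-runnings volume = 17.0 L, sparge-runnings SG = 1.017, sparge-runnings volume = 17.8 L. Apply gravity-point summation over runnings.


total = Σ (SG_i − 1)·1000·V_i
first = (1.06 − 1)·1000·17.0 = 1020.0000
sparge = (1.017 − 1)·1000·17.8 = 302.6000
total = 1020.0000 + 302.6000

1322.6000 gravity·L


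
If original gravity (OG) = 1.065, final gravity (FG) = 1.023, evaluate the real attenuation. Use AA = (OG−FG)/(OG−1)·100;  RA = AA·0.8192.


AA = (1.065 − 1.023)/(1.065 − 1)·100 = 64.6154
RA = 64.6154·0.8192

52.9329 %


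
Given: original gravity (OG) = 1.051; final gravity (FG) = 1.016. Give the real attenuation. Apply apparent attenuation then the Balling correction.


AA = (OG−FG)/(OG−1)·100;  RA = AA·0.8192
AA = (1.051 − 1.016)/(1.051 − 1)·100 = 68.6275
RA = 68.6275·0.8192

56.2196 %


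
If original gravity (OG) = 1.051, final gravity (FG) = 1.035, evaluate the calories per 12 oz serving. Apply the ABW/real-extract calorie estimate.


ABW = (OG−FG)·131.25·0.79/FG;  °P = 259 − 259/SG (for OG→OE and FG→AE);  RE = 0.1808·OE + 0.8192·AE;  Cal = (6.9·ABW + 4·(RE−0.1))·FG·3.55
ABW = (1.051 − 1.035)·131.25·0.79/1.035 = 1.6029
OE = 259 − 259/1.051 = 12.5680 °P
AE = 259 − 259/1.035 = 8.7585 °P
RE = 0.1808·12.5680 + 0.8192·8.7585 = 9.4472 °P
Cal = (6.9·1.6029 + 4·(9.4472−0.1))·1.035·3.55

178.0134 kcal


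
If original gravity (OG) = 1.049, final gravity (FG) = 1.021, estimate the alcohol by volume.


ABV = (OG − FG) · 131.25
ABV = (1.049 − 1.021) · 131.25

3.6750 % ABV


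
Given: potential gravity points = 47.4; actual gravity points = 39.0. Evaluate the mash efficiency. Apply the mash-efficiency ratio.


efficiency = actual / potential × 100
efficiency = 39.0 / 47.4 × 100

82.2785 %


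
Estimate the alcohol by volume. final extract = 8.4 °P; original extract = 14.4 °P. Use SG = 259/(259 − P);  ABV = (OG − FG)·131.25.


OG = 259/(259 − 14.4) = 1.0589
FG = 259/(259 − 8.4) = 1.0335
ABV = (1.0589 − 1.0335)·131.25

3.3275 % ABV


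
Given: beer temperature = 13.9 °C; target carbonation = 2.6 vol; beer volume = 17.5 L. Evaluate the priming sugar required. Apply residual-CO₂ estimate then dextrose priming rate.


residual = 14.695·(0.01821 + 0.09011·e^(−0.04·T));  sugar = (target − residual)·4.0·V
residual = 14.695·(0.01821 + 0.09011·e^(−0.04·13.9)) = 1.0270
sugar = (2.6 − 1.0270)·4.0·17.5

110.1098 g


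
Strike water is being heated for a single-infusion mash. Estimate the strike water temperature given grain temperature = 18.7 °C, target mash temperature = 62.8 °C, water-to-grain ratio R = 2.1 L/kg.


T_strike = (0.41/R)·(T_mash − T_grain) + T_mash
T_strike = (0.41/2.1)·(62.8 − 18.7) + 62.8

71.4100 °C


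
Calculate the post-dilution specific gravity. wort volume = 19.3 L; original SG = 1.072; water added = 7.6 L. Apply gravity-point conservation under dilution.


SG_new = 1 + (SG_old − 1)·V_old/(V_old + V_water)
pts = (1.072 − 1)·1000·19.3/(19.3 + 7.6) = 51.6580
SG_new = 1 + 51.6580/1000

1.0517


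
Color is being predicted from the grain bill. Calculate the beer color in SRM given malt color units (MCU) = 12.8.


SRM = 1.4922 · MCU^0.6859
SRM = 1.4922 · 12.8^0.6859

8.5756 SRM


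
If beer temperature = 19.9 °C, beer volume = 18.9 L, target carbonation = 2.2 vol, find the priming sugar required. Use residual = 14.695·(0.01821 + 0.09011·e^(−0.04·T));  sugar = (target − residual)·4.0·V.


residual = 14.695·(0.01821 + 0.09011·e^(−0.04·19.9)) = 0.8650
sugar = (2.2 − 0.8650)·4.0·18.9

100.9285 g


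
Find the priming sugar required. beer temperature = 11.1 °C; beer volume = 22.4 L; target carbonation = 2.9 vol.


residual = 14.695·(0.01821 + 0.09011·e^(−0.04·T));  sugar = (target − residual)·4.0·V
residual = 14.695·(0.01821 + 0.09011·e^(−0.04·11.1)) = 1.1170
sugar = (2.9 − 1.1170)·4.0·22.4

159.7565 g


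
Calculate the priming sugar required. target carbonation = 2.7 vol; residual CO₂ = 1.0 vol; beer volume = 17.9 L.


sugar = (target − residual)·4.0·V
sugar = (2.7 − 1.0)·4.0·17.9

121.7200 g


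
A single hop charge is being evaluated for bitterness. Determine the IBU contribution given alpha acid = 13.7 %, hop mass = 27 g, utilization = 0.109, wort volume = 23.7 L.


IBU = (α/100)·mass·U·1000 / V
IBU = (13.7/100)·27·0.109·1000 / 23.7

17.0123 IBU


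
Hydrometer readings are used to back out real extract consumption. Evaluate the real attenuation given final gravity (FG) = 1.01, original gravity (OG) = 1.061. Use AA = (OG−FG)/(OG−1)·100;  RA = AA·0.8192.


AA = (1.061 − 1.01)/(1.061 − 1)·100 = 83.6066
RA = 83.6066·0.8192

68.4905 %


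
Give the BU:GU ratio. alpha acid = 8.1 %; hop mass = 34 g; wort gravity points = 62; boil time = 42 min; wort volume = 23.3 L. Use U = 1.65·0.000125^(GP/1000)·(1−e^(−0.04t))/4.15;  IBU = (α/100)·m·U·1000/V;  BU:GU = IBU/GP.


U = 1.65·0.000125^(62/1000)·(1−e^(−0.04·42))/4.15 = 0.1853
IBU = (8.1/100)·34·0.1853·1000/23.3 = 21.9017
BU:GU = 21.9017/62

0.3533


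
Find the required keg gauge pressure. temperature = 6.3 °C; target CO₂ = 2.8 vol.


psi = vols/(0.01821 + 0.09011·e^(−0.04·T)) − 14.695
psi = 2.8/(0.01821 + 0.09011·e^(−0.04·6.3)) − 14.695

17.0339 psi


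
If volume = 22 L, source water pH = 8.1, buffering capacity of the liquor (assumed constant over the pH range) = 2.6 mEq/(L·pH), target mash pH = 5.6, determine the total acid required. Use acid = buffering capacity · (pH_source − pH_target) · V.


acid = 2.6 · (8.1 − 5.6) · 22

143.0000 mEq


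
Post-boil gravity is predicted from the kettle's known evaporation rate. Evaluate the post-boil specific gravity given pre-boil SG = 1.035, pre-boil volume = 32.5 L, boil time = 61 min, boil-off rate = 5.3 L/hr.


V_post = V_pre − rate·(t/60);  SG_post = 1 + (SG_pre−1)·V_pre/V_post
V_post = 32.5 − 5.3·(61/60) = 27.1117
SG_post = 1 + (1.035 − 1)·32.5/27.1117

1.0420


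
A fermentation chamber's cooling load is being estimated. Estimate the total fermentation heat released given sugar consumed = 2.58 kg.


Q = m_sugar · 590 kJ/kg
Q = 2.58 · 590

1522.2000 kJ


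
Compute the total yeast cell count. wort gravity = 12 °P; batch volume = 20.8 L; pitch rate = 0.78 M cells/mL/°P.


cells (billions) = rate · V_L · °P
cells = 0.78 · 20.8 · 12

194.6880 billion cells


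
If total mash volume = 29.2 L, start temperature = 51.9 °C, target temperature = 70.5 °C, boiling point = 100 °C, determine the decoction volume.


V_dec = V_total·(T_target − T_start)/(T_boil − T_start)
V_dec = 29.2·(70.5 − 51.9)/(100 − 51.9)

11.2915 L


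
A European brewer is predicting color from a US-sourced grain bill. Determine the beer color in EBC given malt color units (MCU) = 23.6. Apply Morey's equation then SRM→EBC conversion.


SRM = 1.4922·MCU^0.6859;  EBC = SRM·1.97
SRM = 1.4922·23.6^0.6859 = 13.0469
EBC = 13.0469·1.97

25.7024 EBC


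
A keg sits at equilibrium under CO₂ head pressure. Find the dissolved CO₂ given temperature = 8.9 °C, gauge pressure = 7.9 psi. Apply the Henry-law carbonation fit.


vols = (P + 14.695)·(0.01821 + 0.09011·e^(−0.04·T))
vols = (7.9 + 14.695)·(0.01821 + 0.09011·e^(−0.04·8.9))

1.8376 volumes


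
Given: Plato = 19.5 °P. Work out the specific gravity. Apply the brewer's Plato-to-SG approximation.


SG = 259/(259 − P)
SG = 259/(259 − 19.5)

1.0814


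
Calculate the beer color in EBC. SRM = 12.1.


EBC = SRM · 1.97
EBC = 12.1 · 1.97

23.8370 EBC
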